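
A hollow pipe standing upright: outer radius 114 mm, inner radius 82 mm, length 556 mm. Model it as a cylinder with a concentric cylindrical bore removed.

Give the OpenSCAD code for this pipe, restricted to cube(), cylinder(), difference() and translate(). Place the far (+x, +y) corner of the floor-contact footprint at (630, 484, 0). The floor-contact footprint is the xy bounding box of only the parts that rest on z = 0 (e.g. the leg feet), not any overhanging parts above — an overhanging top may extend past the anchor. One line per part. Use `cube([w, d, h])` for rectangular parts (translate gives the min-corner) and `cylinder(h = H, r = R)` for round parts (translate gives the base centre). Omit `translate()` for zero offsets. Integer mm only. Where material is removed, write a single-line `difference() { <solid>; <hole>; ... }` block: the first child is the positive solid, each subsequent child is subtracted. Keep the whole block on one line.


difference() { translate([516, 370, 0]) cylinder(h = 556, r = 114); translate([516, 370, 0]) cylinder(h = 556, r = 82); }


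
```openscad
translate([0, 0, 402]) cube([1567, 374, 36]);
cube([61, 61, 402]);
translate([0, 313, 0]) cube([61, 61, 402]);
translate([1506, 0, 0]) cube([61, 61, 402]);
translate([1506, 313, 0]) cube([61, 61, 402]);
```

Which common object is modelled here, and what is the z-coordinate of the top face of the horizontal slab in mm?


A bench. The seat-top height is 438 mm.

A long slab on four corner posts — a bench. The slab sits at z = 402 with thickness 36, so the top is 402 + 36 = 438 mm.


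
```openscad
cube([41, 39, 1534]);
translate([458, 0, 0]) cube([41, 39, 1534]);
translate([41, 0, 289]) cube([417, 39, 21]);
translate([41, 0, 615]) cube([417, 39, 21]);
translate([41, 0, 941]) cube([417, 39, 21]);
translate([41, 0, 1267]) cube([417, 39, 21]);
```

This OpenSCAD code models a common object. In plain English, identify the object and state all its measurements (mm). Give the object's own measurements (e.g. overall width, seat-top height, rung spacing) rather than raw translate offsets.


A straight ladder. Two 41×39 mm vertical rails, 1534 mm tall, stand 499 mm apart (outside-to-outside) with their front faces coplanar on the −y side. 4 rungs, each 39 mm deep and 21 mm tall, span between the inner faces of the rails, front faces flush with the rails. The lowest rung's underside is at z = 289 mm and rungs are spaced 326 mm apart (underside to underside).


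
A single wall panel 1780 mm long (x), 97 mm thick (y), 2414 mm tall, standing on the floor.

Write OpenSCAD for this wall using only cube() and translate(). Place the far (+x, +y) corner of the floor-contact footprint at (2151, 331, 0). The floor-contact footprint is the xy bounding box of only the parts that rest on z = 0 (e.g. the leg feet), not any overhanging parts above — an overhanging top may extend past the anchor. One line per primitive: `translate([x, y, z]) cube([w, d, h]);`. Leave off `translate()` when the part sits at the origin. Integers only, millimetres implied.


translate([371, 234, 0]) cube([1780, 97, 2414]);


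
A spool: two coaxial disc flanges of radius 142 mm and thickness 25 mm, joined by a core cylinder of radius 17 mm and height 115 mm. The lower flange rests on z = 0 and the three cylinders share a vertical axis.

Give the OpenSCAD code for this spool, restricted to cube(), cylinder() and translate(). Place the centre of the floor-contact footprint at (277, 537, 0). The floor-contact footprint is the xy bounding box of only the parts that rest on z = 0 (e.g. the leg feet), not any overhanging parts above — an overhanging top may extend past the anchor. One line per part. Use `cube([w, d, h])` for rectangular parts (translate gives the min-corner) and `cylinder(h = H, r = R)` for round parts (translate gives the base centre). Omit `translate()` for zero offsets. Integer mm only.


translate([277, 537, 0]) cylinder(h = 25, r = 142);
translate([277, 537, 25]) cylinder(h = 115, r = 17);
translate([277, 537, 140]) cylinder(h = 25, r = 142);


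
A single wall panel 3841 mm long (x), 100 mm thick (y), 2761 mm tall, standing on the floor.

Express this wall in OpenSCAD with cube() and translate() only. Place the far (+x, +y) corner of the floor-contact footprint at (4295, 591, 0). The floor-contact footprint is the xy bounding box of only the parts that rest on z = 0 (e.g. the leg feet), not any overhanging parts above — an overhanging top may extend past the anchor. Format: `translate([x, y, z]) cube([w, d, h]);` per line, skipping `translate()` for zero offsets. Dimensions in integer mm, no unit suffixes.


translate([454, 491, 0]) cube([3841, 100, 2761]);


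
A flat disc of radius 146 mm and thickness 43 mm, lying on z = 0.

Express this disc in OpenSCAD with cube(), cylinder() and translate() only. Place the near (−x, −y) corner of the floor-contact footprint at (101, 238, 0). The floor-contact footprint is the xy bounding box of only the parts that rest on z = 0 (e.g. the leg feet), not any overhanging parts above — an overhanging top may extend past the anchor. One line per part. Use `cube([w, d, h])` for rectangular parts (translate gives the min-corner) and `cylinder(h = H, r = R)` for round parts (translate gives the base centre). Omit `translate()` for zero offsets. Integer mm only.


translate([247, 384, 0]) cylinder(h = 43, r = 146);


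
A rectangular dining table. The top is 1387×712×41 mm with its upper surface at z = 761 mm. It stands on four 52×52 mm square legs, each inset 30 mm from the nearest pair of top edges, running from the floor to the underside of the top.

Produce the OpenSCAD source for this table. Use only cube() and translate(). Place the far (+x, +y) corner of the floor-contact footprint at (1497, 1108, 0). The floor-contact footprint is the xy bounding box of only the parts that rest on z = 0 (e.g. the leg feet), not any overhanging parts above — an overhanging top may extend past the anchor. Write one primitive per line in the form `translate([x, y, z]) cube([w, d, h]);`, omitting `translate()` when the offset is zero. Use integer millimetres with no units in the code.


// leg_h = 761 - 41 = 720
translate([140, 426, 720]) cube([1387, 712, 41]);
translate([170, 456, 0]) cube([52, 52, 720]);
translate([1445, 456, 0]) cube([52, 52, 720]);
translate([170, 1056, 0]) cube([52, 52, 720]);
translate([1445, 1056, 0]) cube([52, 52, 720]);


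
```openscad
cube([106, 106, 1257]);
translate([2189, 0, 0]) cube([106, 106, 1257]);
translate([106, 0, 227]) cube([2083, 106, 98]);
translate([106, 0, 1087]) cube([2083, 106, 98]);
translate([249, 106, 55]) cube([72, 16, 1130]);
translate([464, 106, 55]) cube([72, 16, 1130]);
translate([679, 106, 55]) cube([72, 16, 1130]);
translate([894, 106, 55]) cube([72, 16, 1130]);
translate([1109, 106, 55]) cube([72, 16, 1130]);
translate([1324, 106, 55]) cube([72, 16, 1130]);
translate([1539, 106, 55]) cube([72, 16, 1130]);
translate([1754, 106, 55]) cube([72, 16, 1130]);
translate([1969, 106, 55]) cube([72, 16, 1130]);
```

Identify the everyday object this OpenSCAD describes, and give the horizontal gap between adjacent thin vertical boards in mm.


A fence section. The picket gap is 143 mm.

Two posts, two rails, 9 pickets — a fence section. Span 2083 mm holds 9 pickets of 72 mm with 10 equal gaps: ⌊(2083 − 9·72) / 10⌋ = 143 mm.


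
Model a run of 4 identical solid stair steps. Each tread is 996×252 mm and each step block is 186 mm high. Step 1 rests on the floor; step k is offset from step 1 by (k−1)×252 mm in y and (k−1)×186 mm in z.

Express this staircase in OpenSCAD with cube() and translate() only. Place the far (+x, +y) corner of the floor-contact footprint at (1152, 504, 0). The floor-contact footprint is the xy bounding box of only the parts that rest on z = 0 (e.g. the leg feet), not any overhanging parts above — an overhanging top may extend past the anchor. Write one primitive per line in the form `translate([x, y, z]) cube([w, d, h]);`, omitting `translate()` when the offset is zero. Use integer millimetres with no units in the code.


translate([156, 252, 0]) cube([996, 252, 186]);
translate([156, 504, 186]) cube([996, 252, 186]);
translate([156, 756, 372]) cube([996, 252, 186]);
translate([156, 1008, 558]) cube([996, 252, 186]);


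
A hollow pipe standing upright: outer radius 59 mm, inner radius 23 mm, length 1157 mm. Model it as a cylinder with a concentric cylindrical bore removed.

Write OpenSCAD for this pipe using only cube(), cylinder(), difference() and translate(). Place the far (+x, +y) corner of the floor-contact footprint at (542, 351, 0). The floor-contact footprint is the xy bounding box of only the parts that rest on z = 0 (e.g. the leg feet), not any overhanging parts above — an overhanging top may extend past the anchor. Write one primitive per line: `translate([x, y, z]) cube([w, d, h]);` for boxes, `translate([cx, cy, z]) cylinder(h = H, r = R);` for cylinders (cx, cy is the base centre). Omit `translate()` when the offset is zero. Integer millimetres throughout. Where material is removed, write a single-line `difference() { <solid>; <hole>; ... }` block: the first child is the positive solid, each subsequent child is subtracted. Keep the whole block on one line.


difference() { translate([483, 292, 0]) cylinder(h = 1157, r = 59); translate([483, 292, 0]) cylinder(h = 1157, r = 23); }


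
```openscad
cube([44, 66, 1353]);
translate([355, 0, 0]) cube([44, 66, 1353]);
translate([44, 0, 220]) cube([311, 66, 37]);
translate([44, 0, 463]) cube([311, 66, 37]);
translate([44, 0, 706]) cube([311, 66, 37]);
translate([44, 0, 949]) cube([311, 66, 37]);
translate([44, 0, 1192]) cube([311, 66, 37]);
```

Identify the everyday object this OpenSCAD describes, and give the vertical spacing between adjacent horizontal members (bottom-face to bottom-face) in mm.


A ladder. The rung spacing is 243 mm.

Two tall 44×66 posts with 5 short bars between them — a ladder. Adjacent rungs sit at z = 220 and z = 463, so the spacing is 463 − 220 = 243 mm.


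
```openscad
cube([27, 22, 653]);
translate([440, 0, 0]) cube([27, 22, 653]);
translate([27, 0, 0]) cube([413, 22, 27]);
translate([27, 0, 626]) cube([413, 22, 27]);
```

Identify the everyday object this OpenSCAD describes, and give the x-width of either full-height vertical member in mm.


A picture frame. The border width is 27 mm.

Four thin pieces enclosing a rectangular opening — a picture frame. The two full-height stiles are 653 mm tall; the top rail sits at z = 626 and is 27 mm tall, so the border above the opening is 653 − 626 = 27 mm, matching the stile x-width.


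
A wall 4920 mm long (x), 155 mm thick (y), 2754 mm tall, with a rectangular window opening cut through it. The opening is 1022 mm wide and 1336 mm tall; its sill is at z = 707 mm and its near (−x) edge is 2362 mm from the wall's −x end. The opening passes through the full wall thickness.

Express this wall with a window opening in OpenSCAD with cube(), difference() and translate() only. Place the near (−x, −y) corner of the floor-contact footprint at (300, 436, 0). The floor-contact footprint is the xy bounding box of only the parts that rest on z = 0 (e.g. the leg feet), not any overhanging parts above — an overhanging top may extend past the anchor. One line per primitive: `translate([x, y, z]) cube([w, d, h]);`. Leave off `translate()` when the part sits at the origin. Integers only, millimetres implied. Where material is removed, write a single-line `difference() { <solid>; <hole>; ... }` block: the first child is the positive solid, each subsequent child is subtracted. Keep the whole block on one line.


difference() { translate([300, 436, 0]) cube([4920, 155, 2754]); translate([2662, 436, 707]) cube([1022, 155, 1336]); }


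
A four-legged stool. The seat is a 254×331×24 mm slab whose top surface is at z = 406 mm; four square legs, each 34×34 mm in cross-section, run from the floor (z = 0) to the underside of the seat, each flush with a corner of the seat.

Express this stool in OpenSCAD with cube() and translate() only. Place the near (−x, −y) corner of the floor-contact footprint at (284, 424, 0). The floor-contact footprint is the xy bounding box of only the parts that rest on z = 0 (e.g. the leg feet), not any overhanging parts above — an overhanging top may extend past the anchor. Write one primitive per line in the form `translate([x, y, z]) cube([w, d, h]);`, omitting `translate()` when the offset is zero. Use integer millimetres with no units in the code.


translate([284, 424, 382]) cube([254, 331, 24]);
translate([284, 424, 0]) cube([34, 34, 382]);
translate([504, 424, 0]) cube([34, 34, 382]);
translate([284, 721, 0]) cube([34, 34, 382]);
translate([504, 721, 0]) cube([34, 34, 382]);


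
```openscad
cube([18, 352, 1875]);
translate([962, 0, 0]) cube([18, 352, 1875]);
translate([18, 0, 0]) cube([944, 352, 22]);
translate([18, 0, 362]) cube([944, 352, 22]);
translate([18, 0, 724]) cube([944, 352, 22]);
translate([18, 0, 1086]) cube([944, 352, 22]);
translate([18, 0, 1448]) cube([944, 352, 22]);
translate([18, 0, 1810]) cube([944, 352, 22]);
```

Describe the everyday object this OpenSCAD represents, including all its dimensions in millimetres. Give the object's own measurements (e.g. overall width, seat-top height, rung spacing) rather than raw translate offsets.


An open bookshelf. Two side panels, each 18 mm thick, 352 mm deep and 1875 mm tall, stand 980 mm apart (outside-to-outside). Between them sit 6 shelves, each 22 mm thick and 352 mm deep, spanning the full gap between the sides. The bottom shelf rests on the floor (its underside at z = 0) and the clear gap between one shelf's top and the next shelf's underside is 340 mm.


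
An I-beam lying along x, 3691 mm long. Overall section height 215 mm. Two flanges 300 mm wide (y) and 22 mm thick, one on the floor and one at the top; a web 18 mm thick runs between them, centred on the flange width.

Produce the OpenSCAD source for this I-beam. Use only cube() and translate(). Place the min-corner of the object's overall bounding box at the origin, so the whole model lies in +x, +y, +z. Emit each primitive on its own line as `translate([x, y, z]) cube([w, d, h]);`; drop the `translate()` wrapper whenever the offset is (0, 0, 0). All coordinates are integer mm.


cube([3691, 300, 22]);
translate([0, 141, 22]) cube([3691, 18, 171]);
translate([0, 0, 193]) cube([3691, 300, 22]);


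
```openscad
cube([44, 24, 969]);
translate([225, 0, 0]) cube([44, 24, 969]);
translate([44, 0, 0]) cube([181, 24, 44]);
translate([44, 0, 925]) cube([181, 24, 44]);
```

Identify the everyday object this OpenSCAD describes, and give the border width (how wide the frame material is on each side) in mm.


A picture frame. The border width is 44 mm.

Four thin pieces enclosing a rectangular opening — a picture frame. The two full-height stiles are 969 mm tall; the top rail sits at z = 925 and is 44 mm tall, so the border above the opening is 969 − 925 = 44 mm, matching the stile x-width.


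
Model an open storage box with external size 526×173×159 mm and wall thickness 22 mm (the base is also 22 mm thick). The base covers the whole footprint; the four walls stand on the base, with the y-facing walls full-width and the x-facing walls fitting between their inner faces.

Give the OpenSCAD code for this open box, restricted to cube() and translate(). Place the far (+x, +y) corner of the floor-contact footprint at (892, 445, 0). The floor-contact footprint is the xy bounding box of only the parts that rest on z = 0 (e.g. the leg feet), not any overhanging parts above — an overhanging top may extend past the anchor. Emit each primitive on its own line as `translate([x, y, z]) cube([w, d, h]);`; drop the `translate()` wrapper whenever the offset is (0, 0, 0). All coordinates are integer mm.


translate([366, 272, 0]) cube([526, 173, 22]);
translate([366, 272, 22]) cube([526, 22, 137]);
translate([366, 423, 22]) cube([526, 22, 137]);
translate([366, 294, 22]) cube([22, 129, 137]);
translate([870, 294, 22]) cube([22, 129, 137]);


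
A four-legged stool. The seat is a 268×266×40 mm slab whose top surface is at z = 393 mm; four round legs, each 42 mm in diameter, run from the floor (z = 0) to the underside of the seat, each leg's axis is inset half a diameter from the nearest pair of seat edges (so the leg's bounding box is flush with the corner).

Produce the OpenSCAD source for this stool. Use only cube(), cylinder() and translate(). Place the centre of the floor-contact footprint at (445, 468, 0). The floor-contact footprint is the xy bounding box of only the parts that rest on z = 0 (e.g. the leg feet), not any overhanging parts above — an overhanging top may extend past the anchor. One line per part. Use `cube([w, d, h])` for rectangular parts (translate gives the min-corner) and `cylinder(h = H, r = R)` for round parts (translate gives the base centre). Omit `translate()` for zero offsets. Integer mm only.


// leg_h = 393 - 40 = 353
translate([311, 335, 353]) cube([268, 266, 40]);
translate([332, 356, 0]) cylinder(h = 353, r = 21);
translate([558, 356, 0]) cylinder(h = 353, r = 21);
translate([332, 580, 0]) cylinder(h = 353, r = 21);
translate([558, 580, 0]) cylinder(h = 353, r = 21);


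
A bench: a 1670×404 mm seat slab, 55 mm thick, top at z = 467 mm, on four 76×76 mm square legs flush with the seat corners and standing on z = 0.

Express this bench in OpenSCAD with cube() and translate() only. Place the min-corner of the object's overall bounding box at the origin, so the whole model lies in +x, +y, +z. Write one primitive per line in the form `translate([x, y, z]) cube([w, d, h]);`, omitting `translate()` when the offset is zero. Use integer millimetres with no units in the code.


translate([0, 0, 412]) cube([1670, 404, 55]);
cube([76, 76, 412]);
translate([0, 328, 0]) cube([76, 76, 412]);
translate([1594, 0, 0]) cube([76, 76, 412]);
translate([1594, 328, 0]) cube([76, 76, 412]);


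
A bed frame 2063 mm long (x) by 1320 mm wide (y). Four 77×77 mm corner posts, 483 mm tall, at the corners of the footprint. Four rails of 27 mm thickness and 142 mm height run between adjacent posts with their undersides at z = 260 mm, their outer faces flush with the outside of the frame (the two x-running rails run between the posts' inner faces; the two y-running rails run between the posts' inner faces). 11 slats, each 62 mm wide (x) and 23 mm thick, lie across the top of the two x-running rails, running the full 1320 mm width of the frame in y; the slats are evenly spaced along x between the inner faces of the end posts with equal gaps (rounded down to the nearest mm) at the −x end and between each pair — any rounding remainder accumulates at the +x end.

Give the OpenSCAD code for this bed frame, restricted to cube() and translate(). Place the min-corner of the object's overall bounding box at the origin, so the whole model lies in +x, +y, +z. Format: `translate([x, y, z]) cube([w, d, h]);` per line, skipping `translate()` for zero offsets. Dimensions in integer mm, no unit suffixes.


cube([77, 77, 483]);
translate([0, 1243, 0]) cube([77, 77, 483]);
translate([1986, 0, 0]) cube([77, 77, 483]);
translate([1986, 1243, 0]) cube([77, 77, 483]);
translate([77, 0, 260]) cube([1909, 27, 142]);
translate([77, 1293, 260]) cube([1909, 27, 142]);
translate([0, 77, 260]) cube([27, 1166, 142]);
translate([2036, 77, 260]) cube([27, 1166, 142]);
translate([179, 0, 402]) cube([62, 1320, 23]);
translate([343, 0, 402]) cube([62, 1320, 23]);
translate([507, 0, 402]) cube([62, 1320, 23]);
translate([671, 0, 402]) cube([62, 1320, 23]);
translate([835, 0, 402]) cube([62, 1320, 23]);
translate([999, 0, 402]) cube([62, 1320, 23]);
translate([1163, 0, 402]) cube([62, 1320, 23]);
translate([1327, 0, 402]) cube([62, 1320, 23]);
translate([1491, 0, 402]) cube([62, 1320, 23]);
translate([1655, 0, 402]) cube([62, 1320, 23]);
translate([1819, 0, 402]) cube([62, 1320, 23]);


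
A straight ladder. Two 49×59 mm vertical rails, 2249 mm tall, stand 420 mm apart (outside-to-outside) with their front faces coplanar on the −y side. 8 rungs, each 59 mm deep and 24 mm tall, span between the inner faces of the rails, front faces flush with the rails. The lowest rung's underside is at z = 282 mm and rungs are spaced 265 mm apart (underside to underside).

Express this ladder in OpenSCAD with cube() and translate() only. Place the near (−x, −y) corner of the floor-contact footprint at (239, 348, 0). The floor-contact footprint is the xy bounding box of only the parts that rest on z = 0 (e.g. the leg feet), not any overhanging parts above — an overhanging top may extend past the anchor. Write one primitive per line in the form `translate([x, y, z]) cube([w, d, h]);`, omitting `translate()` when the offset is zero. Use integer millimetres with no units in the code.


translate([239, 348, 0]) cube([49, 59, 2249]);
translate([610, 348, 0]) cube([49, 59, 2249]);
translate([288, 348, 282]) cube([322, 59, 24]);
translate([288, 348, 547]) cube([322, 59, 24]);
translate([288, 348, 812]) cube([322, 59, 24]);
translate([288, 348, 1077]) cube([322, 59, 24]);
translate([288, 348, 1342]) cube([322, 59, 24]);
translate([288, 348, 1607]) cube([322, 59, 24]);
translate([288, 348, 1872]) cube([322, 59, 24]);
translate([288, 348, 2137]) cube([322, 59, 24]);


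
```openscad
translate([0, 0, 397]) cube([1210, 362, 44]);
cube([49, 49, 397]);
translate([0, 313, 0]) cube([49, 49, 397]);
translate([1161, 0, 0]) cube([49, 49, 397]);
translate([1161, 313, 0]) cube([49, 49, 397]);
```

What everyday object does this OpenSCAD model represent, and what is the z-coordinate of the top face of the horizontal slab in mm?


A bench. The seat-top height is 441 mm.

A long slab on four corner posts — a bench. The slab sits at z = 397 with thickness 44, so the top is 397 + 44 = 441 mm.


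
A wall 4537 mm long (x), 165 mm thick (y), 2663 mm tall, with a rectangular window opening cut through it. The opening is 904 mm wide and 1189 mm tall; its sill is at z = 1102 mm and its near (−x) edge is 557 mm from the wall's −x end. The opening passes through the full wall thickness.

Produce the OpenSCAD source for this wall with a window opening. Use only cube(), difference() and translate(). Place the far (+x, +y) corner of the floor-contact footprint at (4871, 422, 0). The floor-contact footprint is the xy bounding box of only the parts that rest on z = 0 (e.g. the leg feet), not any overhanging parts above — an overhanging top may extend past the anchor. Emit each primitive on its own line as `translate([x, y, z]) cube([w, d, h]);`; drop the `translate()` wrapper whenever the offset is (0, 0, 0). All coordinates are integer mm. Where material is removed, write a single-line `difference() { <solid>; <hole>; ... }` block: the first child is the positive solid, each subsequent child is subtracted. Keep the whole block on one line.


difference() { translate([334, 257, 0]) cube([4537, 165, 2663]); translate([891, 257, 1102]) cube([904, 165, 1189]); }


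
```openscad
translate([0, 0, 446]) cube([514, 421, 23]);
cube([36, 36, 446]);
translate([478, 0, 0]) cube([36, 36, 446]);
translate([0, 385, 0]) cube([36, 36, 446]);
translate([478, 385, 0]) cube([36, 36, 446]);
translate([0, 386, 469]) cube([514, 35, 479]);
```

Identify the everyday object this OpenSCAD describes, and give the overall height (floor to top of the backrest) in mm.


A chair. The overall height is 948 mm.

A slab on four corner posts with a tall panel at the back — a chair. The seat slab sits at z = 446 with thickness 23, and the 479 mm backrest starts at the seat top, so the overall height is 446 + 23 + 479 = 948 mm.


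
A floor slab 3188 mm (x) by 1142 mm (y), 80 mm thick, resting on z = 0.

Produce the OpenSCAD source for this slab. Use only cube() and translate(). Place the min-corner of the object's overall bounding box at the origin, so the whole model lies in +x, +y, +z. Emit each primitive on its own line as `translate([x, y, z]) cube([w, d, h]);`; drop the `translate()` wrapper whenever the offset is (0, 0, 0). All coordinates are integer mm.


cube([3188, 1142, 80]);


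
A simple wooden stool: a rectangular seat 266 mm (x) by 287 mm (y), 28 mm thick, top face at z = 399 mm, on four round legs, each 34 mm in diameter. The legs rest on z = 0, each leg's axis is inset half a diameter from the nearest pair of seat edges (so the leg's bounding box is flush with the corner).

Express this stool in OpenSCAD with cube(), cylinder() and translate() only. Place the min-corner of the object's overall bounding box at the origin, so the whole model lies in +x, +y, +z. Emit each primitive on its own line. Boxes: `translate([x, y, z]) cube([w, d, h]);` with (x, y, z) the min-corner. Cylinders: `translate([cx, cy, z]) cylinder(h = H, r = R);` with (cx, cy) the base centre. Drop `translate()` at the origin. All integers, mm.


translate([0, 0, 371]) cube([266, 287, 28]);
translate([17, 17, 0]) cylinder(h = 371, r = 17);
translate([249, 17, 0]) cylinder(h = 371, r = 17);
translate([17, 270, 0]) cylinder(h = 371, r = 17);
translate([249, 270, 0]) cylinder(h = 371, r = 17);


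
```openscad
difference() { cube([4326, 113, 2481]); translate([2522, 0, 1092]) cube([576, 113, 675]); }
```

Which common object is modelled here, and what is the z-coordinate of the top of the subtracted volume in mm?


A wall with a window opening. The window head height is 1767 mm.

A wall with a rectangular opening subtracted — a window. Sill at z = 1092, opening 675 mm tall, so the head is at 1092 + 675 = 1767 mm.


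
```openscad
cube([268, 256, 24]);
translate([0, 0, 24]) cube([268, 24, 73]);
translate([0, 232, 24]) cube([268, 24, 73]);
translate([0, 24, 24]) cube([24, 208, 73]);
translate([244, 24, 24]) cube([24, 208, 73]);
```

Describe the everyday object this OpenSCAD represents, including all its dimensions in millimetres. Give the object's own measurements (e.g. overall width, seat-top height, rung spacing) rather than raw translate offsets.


An open-topped rectangular box: outside dimensions 268×256×97 mm, with a uniform wall and base thickness of 24 mm. The base is a full 268×256 slab on the floor; four walls sit on top of the base. The front and back walls (the −y and +y sides) span the full width; the two side walls fit between them.


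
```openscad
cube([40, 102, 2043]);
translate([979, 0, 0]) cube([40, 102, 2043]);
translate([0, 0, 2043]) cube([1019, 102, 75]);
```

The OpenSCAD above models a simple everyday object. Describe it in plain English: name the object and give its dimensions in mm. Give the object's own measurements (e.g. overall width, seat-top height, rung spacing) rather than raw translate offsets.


A door frame. The clear opening is 939 mm wide and 2043 mm high. Two 40 mm wide jambs, 102 mm deep, stand either side of the opening from the floor to the top of the opening. A 75 mm thick head sits across the top of both jambs, spanning the full outside width of the frame.


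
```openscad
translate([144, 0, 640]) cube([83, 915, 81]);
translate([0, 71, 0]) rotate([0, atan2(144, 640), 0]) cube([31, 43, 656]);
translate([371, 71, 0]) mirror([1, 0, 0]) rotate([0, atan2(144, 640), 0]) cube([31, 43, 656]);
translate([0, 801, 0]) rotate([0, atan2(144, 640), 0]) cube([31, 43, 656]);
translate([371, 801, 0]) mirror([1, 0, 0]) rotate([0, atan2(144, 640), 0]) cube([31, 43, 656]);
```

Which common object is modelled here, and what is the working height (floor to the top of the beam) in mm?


A sawhorse. The overall height is 721 mm.

A beam across two mirrored pairs of raked legs — a sawhorse. The beam's underside is at z = 640 (matching the legs' vertical rise in atan2(144, 640)) and the beam is 81 mm tall, so its top is at 640 + 81 = 721 mm. The raked legs top out at the beam's underside, so that is the highest point.


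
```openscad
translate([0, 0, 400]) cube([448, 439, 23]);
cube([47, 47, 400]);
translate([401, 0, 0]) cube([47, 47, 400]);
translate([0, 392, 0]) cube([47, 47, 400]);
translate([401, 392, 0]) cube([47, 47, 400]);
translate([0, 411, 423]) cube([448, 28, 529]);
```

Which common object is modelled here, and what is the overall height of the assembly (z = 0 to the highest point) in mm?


A chair. The overall height is 952 mm.

A slab on four corner posts with a tall panel at the back — a chair. The seat slab sits at z = 400 with thickness 23, and the 529 mm backrest starts at the seat top, so the overall height is 400 + 23 + 529 = 952 mm.


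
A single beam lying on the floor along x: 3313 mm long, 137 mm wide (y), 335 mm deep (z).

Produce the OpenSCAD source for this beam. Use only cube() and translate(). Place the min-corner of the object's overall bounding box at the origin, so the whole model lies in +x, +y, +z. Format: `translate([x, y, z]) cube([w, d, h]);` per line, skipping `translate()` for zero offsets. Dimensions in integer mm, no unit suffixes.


cube([3313, 137, 335]);


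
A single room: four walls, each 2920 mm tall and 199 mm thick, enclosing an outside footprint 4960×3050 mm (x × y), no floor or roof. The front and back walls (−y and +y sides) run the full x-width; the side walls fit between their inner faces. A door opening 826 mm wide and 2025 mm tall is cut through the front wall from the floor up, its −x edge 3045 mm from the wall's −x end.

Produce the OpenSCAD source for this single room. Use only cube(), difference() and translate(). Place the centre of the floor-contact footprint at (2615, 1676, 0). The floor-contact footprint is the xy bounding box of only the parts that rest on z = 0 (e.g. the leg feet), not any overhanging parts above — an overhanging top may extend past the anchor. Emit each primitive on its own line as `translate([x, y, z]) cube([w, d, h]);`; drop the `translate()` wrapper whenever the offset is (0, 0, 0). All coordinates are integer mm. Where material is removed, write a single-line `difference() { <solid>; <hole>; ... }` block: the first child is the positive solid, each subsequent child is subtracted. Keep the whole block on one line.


difference() { translate([135, 151, 0]) cube([4960, 199, 2920]); translate([3180, 151, 0]) cube([826, 199, 2025]); }
translate([135, 3002, 0]) cube([4960, 199, 2920]);
translate([135, 350, 0]) cube([199, 2652, 2920]);
translate([4896, 350, 0]) cube([199, 2652, 2920]);


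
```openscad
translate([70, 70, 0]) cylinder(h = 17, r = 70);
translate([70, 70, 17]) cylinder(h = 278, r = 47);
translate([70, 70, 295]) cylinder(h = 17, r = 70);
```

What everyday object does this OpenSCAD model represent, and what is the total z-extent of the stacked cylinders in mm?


A spool. The overall height is 312 mm.

Three coaxial cylinders, large–small–large — a spool. Two 17 mm flanges and a 278 mm core give 17 + 278 + 17 = 312 mm.


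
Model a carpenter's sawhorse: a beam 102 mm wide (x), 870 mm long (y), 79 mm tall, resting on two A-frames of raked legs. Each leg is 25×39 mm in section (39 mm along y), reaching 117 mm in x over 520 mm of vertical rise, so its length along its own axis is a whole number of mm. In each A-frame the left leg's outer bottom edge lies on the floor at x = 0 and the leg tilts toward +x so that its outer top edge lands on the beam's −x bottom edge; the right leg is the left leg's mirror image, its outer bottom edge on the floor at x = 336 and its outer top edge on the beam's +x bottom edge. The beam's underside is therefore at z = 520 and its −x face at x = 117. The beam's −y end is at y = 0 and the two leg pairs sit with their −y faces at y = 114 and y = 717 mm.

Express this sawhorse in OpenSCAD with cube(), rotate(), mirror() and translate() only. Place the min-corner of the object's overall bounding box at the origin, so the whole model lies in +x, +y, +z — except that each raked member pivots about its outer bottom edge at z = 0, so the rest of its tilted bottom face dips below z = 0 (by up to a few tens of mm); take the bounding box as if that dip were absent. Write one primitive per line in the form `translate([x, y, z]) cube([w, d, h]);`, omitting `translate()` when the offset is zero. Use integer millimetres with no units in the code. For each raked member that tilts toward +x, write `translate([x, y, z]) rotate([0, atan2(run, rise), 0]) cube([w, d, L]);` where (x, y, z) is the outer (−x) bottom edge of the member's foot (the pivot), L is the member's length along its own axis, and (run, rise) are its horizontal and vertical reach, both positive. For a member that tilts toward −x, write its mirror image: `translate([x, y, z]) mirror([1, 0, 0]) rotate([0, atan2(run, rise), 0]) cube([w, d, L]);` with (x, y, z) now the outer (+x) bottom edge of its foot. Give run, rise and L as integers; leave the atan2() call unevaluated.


// leg length = √(117² + 520²) = 533
// right-leg outer foot x = 2·117 + 102 = 336
// beam min-corner = (117, 0, 520)
translate([117, 0, 520]) cube([102, 870, 79]);
translate([0, 114, 0]) rotate([0, atan2(117, 520), 0]) cube([25, 39, 533]);
translate([336, 114, 0]) mirror([1, 0, 0]) rotate([0, atan2(117, 520), 0]) cube([25, 39, 533]);
translate([0, 717, 0]) rotate([0, atan2(117, 520), 0]) cube([25, 39, 533]);
translate([336, 717, 0]) mirror([1, 0, 0]) rotate([0, atan2(117, 520), 0]) cube([25, 39, 533]);


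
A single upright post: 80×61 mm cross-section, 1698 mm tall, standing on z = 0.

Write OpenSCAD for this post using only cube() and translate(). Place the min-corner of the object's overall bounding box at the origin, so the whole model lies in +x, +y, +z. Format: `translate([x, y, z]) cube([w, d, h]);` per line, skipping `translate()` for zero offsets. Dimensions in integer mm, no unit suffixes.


cube([80, 61, 1698]);


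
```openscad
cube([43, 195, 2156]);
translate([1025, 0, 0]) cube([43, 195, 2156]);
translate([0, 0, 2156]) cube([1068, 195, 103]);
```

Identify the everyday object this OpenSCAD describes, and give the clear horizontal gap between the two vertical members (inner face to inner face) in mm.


A door frame. The clear opening width is 982 mm.

Two 2156 mm tall posts with a header on top — a door frame. The left jamb is 43 mm wide at x = 0; the right jamb starts at x = 1025. The clear opening is 1025 − 43 = 982 mm.


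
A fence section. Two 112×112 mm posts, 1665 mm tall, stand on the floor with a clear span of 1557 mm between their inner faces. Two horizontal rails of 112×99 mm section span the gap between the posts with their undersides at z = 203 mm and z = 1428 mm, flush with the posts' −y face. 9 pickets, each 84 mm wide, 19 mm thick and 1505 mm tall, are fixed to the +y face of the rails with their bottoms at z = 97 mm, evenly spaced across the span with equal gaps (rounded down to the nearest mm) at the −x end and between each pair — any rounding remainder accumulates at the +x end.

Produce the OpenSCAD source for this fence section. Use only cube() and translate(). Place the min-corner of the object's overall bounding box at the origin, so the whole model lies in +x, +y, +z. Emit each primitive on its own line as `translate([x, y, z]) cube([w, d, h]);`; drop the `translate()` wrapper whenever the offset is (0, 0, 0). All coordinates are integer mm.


cube([112, 112, 1665]);
translate([1669, 0, 0]) cube([112, 112, 1665]);
translate([112, 0, 203]) cube([1557, 112, 99]);
translate([112, 0, 1428]) cube([1557, 112, 99]);
translate([192, 112, 97]) cube([84, 19, 1505]);
translate([356, 112, 97]) cube([84, 19, 1505]);
translate([520, 112, 97]) cube([84, 19, 1505]);
translate([684, 112, 97]) cube([84, 19, 1505]);
translate([848, 112, 97]) cube([84, 19, 1505]);
translate([1012, 112, 97]) cube([84, 19, 1505]);
translate([1176, 112, 97]) cube([84, 19, 1505]);
translate([1340, 112, 97]) cube([84, 19, 1505]);
translate([1504, 112, 97]) cube([84, 19, 1505]);


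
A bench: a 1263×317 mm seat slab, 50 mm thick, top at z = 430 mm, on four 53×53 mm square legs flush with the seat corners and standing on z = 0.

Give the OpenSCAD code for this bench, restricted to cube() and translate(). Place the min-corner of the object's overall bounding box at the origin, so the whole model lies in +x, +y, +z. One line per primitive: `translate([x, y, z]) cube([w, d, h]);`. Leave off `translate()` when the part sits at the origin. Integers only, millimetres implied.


translate([0, 0, 380]) cube([1263, 317, 50]);
cube([53, 53, 380]);
translate([0, 264, 0]) cube([53, 53, 380]);
translate([1210, 0, 0]) cube([53, 53, 380]);
translate([1210, 264, 0]) cube([53, 53, 380]);


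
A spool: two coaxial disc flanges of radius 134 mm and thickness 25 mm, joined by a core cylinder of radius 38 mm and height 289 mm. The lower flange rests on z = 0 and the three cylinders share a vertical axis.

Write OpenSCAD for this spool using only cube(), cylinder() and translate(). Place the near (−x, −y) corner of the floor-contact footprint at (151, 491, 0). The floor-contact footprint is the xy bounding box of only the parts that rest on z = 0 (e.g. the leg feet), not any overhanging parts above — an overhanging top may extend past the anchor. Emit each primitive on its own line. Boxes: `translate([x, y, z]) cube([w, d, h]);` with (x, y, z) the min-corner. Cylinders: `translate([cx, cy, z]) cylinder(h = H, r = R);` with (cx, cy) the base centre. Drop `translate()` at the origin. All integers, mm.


translate([285, 625, 0]) cylinder(h = 25, r = 134);
translate([285, 625, 25]) cylinder(h = 289, r = 38);
translate([285, 625, 314]) cylinder(h = 25, r = 134);


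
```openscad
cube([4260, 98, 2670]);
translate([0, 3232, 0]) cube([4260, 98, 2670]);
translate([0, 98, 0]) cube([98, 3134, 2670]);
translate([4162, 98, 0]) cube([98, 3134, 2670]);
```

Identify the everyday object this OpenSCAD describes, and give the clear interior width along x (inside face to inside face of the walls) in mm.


A house (or room) frame. The interior width is 4064 mm.

Four 2670 mm walls enclosing a rectangle with no floor or roof — a room or house frame. Outside width is 4260 mm and wall thickness is 98 mm, so the interior width is 4260 − 2 × 98 = 4064 mm.


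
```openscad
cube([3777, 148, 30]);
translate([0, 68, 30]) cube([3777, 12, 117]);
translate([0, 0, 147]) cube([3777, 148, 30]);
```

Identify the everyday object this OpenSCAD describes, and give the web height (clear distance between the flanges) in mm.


An I-beam. The web height is 117 mm.

Two wide flanges with a thin centred web — an I-beam. Overall 177 mm minus two 30 mm flanges gives a web of 177 − 2·30 = 117 mm.


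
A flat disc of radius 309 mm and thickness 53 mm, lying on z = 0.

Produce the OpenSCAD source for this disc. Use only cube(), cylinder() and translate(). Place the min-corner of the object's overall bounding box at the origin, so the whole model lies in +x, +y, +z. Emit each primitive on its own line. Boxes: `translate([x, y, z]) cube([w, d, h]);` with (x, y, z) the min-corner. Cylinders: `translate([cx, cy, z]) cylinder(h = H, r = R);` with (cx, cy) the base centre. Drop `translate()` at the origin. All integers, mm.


translate([309, 309, 0]) cylinder(h = 53, r = 309);


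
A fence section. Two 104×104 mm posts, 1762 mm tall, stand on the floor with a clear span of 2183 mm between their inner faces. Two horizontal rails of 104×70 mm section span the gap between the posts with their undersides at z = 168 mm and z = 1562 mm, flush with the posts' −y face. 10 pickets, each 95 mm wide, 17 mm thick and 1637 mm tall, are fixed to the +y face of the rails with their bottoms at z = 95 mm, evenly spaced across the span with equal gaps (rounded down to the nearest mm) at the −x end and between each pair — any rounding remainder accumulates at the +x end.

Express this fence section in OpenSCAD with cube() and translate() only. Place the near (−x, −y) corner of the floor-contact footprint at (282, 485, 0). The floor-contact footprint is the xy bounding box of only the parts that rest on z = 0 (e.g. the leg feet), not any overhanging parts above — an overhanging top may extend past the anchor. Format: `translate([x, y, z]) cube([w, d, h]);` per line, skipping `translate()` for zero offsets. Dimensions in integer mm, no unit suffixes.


translate([282, 485, 0]) cube([104, 104, 1762]);
translate([2569, 485, 0]) cube([104, 104, 1762]);
translate([386, 485, 168]) cube([2183, 104, 70]);
translate([386, 485, 1562]) cube([2183, 104, 70]);
translate([498, 589, 95]) cube([95, 17, 1637]);
translate([705, 589, 95]) cube([95, 17, 1637]);
translate([912, 589, 95]) cube([95, 17, 1637]);
translate([1119, 589, 95]) cube([95, 17, 1637]);
translate([1326, 589, 95]) cube([95, 17, 1637]);
translate([1533, 589, 95]) cube([95, 17, 1637]);
translate([1740, 589, 95]) cube([95, 17, 1637]);
translate([1947, 589, 95]) cube([95, 17, 1637]);
translate([2154, 589, 95]) cube([95, 17, 1637]);
translate([2361, 589, 95]) cube([95, 17, 1637]);
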